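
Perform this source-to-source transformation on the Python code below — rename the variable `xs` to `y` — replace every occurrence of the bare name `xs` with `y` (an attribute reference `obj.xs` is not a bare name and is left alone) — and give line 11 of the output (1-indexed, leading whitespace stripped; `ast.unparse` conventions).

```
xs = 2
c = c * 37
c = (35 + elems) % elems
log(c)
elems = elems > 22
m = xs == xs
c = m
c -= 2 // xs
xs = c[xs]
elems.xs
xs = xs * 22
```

Transformed code:
y = 2
c = c * 37
c = (35 + elems) % elems
log(c)
elems = elems > 22
m = y == y
c = m
c -= 2 // y
y = c[y]
elems.xs
y = y * 22

y = y * 22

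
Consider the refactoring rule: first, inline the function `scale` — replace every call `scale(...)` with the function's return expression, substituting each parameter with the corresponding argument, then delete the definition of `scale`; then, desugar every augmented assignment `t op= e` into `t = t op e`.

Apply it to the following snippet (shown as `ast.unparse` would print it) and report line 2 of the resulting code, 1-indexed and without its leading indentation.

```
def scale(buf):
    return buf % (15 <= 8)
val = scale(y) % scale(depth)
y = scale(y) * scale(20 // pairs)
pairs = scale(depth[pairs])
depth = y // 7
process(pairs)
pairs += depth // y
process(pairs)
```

y = y % (15 <= 8) * (20 // pairs % (15 <= 8))

Transformed code:
val = y % (15 <= 8) % (depth % (15 <= 8))
y = y % (15 <= 8) * (20 // pairs % (15 <= 8))
pairs = depth[pairs] % (15 <= 8)
depth = y // 7
process(pairs)
pairs = pairs + depth // y
process(pairs)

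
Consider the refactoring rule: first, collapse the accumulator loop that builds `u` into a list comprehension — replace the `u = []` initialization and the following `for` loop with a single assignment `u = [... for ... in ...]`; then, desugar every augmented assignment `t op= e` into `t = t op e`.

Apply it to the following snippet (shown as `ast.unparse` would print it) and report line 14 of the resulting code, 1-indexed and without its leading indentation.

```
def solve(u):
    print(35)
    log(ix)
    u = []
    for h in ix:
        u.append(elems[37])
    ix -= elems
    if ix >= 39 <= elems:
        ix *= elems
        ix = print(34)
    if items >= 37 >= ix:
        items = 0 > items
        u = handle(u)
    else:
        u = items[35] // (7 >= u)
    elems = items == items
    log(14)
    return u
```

Transformed code:
def solve(u):
    print(35)
    log(ix)
    u = [elems[37] for h in ix]
    ix = ix - elems
    if ix >= 39 <= elems:
        ix = ix * elems
        ix = print(34)
    if items >= 37 >= ix:
        items = 0 > items
        u = handle(u)
    else:
        u = items[35] // (7 >= u)
    elems = items == items
    log(14)
    return u

elems = items == items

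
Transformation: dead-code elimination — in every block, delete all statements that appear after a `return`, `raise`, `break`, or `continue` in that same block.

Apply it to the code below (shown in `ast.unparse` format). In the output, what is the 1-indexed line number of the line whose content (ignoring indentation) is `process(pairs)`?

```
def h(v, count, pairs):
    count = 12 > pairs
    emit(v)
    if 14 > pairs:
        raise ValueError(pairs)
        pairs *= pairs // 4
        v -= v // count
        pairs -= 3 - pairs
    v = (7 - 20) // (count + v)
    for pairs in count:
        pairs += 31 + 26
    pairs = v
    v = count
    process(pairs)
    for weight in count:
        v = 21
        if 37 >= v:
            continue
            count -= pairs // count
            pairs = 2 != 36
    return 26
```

Transformed code:
def h(v, count, pairs):
    count = 12 > pairs
    emit(v)
    if 14 > pairs:
        raise ValueError(pairs)
    v = (7 - 20) // (count + v)
    for pairs in count:
        pairs += 31 + 26
    pairs = v
    v = count
    process(pairs)
    for weight in count:
        v = 21
        if 37 >= v:
            continue
    return 26

11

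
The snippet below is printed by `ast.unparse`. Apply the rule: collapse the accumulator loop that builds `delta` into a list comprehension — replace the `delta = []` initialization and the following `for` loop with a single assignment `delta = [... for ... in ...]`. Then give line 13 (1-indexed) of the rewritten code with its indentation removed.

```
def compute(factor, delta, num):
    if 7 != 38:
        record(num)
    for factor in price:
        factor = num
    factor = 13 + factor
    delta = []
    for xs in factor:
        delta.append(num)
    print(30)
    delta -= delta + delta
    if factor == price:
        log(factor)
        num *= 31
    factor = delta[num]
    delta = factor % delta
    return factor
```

factor = delta[num]

Transformed code:
def compute(factor, delta, num):
    if 7 != 38:
        record(num)
    for factor in price:
        factor = num
    factor = 13 + factor
    delta = [num for xs in factor]
    print(30)
    delta -= delta + delta
    if factor == price:
        log(factor)
        num *= 31
    factor = delta[num]
    delta = factor % delta
    return factor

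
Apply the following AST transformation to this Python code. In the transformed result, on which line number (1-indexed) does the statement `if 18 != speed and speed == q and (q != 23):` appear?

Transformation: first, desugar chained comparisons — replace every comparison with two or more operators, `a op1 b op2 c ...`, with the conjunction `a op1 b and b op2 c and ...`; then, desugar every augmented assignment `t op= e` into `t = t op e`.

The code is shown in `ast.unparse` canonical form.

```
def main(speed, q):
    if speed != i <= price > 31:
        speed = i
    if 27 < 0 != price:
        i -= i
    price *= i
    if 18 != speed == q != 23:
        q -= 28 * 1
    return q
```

7

Transformed code:
def main(speed, q):
    if speed != i and i <= price and (price > 31):
        speed = i
    if 27 < 0 and 0 != price:
        i = i - i
    price = price * i
    if 18 != speed and speed == q and (q != 23):
        q = q - 28 * 1
    return q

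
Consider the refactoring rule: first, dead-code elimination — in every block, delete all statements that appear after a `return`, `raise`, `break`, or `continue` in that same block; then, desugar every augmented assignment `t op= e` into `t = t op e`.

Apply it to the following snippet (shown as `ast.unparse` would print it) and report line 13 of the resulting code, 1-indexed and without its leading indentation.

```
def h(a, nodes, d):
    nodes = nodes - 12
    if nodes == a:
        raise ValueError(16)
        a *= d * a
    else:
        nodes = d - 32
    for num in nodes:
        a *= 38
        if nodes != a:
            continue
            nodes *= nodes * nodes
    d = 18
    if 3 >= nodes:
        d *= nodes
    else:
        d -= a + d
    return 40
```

Transformed code:
def h(a, nodes, d):
    nodes = nodes - 12
    if nodes == a:
        raise ValueError(16)
    else:
        nodes = d - 32
    for num in nodes:
        a = a * 38
        if nodes != a:
            continue
    d = 18
    if 3 >= nodes:
        d = d * nodes
    else:
        d = d - (a + d)
    return 40

d = d * nodes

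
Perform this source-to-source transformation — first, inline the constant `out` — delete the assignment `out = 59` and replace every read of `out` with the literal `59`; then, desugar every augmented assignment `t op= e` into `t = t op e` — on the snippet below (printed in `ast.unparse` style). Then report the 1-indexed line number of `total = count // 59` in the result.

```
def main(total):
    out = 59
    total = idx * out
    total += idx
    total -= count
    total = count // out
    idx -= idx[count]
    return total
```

5

Transformed code:
def main(total):
    total = idx * 59
    total = total + idx
    total = total - count
    total = count // 59
    idx = idx - idx[count]
    return total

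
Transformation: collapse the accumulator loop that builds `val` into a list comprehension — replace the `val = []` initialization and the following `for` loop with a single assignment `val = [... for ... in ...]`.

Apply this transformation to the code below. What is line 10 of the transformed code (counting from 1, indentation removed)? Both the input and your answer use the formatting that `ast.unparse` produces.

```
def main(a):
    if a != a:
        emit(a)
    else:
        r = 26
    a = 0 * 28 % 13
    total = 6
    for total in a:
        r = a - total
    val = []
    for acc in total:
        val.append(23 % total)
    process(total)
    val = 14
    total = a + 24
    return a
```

Transformed code:
def main(a):
    if a != a:
        emit(a)
    else:
        r = 26
    a = 0 * 28 % 13
    total = 6
    for total in a:
        r = a - total
    val = [23 % total for acc in total]
    process(total)
    val = 14
    total = a + 24
    return a

val = [23 % total for acc in total]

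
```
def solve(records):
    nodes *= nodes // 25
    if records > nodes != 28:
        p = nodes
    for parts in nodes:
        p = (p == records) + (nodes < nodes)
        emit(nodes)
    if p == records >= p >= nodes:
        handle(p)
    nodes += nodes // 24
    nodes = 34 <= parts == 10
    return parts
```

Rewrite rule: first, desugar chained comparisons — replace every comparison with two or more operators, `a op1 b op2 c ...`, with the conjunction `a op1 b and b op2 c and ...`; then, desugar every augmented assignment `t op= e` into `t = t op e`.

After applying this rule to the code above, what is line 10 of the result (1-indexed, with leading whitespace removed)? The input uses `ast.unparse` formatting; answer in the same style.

Transformed code:
def solve(records):
    nodes = nodes * (nodes // 25)
    if records > nodes and nodes != 28:
        p = nodes
    for parts in nodes:
        p = (p == records) + (nodes < nodes)
        emit(nodes)
    if p == records and records >= p and (p >= nodes):
        handle(p)
    nodes = nodes + nodes // 24
    nodes = 34 <= parts and parts == 10
    return parts

nodes = nodes + nodes // 24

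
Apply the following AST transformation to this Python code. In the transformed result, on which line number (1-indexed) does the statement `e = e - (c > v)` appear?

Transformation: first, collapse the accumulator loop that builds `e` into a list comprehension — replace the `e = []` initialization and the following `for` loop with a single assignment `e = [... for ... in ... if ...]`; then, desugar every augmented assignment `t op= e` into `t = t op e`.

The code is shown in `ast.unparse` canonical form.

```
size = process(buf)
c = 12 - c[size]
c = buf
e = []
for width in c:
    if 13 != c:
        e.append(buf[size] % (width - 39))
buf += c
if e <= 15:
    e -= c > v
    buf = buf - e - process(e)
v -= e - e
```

Transformed code:
size = process(buf)
c = 12 - c[size]
c = buf
e = [buf[size] % (width - 39) for width in c if 13 != c]
buf = buf + c
if e <= 15:
    e = e - (c > v)
    buf = buf - e - process(e)
v = v - (e - e)

7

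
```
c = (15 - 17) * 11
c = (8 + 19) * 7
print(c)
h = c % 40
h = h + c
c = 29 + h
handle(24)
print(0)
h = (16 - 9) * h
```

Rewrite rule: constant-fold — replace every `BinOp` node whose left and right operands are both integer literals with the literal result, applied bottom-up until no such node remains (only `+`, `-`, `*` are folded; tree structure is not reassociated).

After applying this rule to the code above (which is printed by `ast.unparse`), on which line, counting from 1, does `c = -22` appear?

Transformed code:
c = -22
c = 189
print(c)
h = c % 40
h = h + c
c = 29 + h
handle(24)
print(0)
h = 7 * h

1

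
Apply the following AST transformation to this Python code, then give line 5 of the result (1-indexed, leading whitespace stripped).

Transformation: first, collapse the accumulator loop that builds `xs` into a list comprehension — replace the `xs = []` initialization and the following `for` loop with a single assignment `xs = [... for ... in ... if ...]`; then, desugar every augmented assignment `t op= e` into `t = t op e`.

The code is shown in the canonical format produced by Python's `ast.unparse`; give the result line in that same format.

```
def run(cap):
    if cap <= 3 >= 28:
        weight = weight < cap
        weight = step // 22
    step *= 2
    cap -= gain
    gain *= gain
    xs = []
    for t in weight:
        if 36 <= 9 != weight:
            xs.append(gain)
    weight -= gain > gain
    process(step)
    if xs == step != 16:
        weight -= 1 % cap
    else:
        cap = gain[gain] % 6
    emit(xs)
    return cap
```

Transformed code:
def run(cap):
    if cap <= 3 >= 28:
        weight = weight < cap
        weight = step // 22
    step = step * 2
    cap = cap - gain
    gain = gain * gain
    xs = [gain for t in weight if 36 <= 9 != weight]
    weight = weight - (gain > gain)
    process(step)
    if xs == step != 16:
        weight = weight - 1 % cap
    else:
        cap = gain[gain] % 6
    emit(xs)
    return cap

step = step * 2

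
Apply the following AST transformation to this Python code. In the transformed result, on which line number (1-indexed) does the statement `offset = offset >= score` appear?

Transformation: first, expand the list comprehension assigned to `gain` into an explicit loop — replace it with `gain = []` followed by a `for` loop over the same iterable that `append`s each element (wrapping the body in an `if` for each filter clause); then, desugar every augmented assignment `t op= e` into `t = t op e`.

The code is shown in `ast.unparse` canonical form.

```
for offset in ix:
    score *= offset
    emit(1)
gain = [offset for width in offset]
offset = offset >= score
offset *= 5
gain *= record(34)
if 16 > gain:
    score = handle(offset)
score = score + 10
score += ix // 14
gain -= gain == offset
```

Transformed code:
for offset in ix:
    score = score * offset
    emit(1)
gain = []
for width in offset:
    gain.append(offset)
offset = offset >= score
offset = offset * 5
gain = gain * record(34)
if 16 > gain:
    score = handle(offset)
score = score + 10
score = score + ix // 14
gain = gain - (gain == offset)

7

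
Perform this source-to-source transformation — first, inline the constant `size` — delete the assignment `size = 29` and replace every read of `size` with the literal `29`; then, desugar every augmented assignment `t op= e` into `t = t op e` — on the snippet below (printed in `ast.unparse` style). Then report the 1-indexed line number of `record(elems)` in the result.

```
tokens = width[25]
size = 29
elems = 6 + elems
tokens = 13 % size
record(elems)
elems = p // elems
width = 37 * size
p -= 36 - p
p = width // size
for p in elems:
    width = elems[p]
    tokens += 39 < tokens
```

Transformed code:
tokens = width[25]
elems = 6 + elems
tokens = 13 % 29
record(elems)
elems = p // elems
width = 37 * 29
p = p - (36 - p)
p = width // 29
for p in elems:
    width = elems[p]
    tokens = tokens + (39 < tokens)

4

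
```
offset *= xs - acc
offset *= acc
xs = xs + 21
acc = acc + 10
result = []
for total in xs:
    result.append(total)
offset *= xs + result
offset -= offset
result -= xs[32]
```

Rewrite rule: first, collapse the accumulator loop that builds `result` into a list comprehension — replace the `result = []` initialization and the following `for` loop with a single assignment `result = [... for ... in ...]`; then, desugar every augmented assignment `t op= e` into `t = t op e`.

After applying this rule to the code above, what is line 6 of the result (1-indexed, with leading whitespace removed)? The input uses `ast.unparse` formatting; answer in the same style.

offset = offset * (xs + result)

Transformed code:
offset = offset * (xs - acc)
offset = offset * acc
xs = xs + 21
acc = acc + 10
result = [total for total in xs]
offset = offset * (xs + result)
offset = offset - offset
result = result - xs[32]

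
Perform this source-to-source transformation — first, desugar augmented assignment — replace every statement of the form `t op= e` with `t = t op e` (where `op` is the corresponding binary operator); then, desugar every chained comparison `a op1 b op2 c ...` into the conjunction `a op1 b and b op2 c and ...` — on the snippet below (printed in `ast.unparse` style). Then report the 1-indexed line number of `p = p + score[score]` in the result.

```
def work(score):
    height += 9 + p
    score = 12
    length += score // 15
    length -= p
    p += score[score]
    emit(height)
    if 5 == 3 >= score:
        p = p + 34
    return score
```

6

Transformed code:
def work(score):
    height = height + (9 + p)
    score = 12
    length = length + score // 15
    length = length - p
    p = p + score[score]
    emit(height)
    if 5 == 3 and 3 >= score:
        p = p + 34
    return score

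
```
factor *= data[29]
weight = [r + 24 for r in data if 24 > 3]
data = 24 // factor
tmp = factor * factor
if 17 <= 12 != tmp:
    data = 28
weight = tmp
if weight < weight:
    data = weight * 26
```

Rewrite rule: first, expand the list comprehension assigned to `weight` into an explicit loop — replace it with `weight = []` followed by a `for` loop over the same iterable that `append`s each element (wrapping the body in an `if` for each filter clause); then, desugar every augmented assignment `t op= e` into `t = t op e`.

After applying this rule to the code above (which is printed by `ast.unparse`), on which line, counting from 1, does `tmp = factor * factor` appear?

7

Transformed code:
factor = factor * data[29]
weight = []
for r in data:
    if 24 > 3:
        weight.append(r + 24)
data = 24 // factor
tmp = factor * factor
if 17 <= 12 != tmp:
    data = 28
weight = tmp
if weight < weight:
    data = weight * 26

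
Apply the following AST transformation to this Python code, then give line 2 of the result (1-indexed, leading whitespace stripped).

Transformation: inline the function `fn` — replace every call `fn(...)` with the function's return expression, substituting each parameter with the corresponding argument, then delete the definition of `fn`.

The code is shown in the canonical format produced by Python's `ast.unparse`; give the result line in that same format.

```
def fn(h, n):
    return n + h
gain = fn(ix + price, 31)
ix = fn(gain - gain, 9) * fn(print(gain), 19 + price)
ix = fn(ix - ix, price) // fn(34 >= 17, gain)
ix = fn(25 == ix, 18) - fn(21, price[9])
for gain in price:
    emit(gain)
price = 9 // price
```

ix = (9 + (gain - gain)) * (19 + price + print(gain))

Transformed code:
gain = 31 + (ix + price)
ix = (9 + (gain - gain)) * (19 + price + print(gain))
ix = (price + (ix - ix)) // (gain + (34 >= 17))
ix = 18 + (25 == ix) - (price[9] + 21)
for gain in price:
    emit(gain)
price = 9 // price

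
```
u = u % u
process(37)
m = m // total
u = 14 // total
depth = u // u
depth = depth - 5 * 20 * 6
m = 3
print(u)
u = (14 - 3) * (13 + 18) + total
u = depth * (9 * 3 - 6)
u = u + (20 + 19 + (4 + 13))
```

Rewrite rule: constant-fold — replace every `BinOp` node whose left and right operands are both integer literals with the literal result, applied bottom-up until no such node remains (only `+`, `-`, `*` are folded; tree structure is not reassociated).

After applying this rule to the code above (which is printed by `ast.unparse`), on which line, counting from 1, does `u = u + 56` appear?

Transformed code:
u = u % u
process(37)
m = m // total
u = 14 // total
depth = u // u
depth = depth - 600
m = 3
print(u)
u = 341 + total
u = depth * 21
u = u + 56

11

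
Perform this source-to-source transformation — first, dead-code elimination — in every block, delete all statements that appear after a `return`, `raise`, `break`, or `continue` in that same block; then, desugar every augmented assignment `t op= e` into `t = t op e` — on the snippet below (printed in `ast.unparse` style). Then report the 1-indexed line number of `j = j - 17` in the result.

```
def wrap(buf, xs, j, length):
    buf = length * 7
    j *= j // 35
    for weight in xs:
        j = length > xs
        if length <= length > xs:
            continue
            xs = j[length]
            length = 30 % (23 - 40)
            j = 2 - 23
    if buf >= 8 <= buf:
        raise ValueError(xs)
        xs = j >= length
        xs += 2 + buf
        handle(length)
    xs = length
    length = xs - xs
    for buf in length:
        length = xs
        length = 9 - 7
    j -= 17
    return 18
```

Transformed code:
def wrap(buf, xs, j, length):
    buf = length * 7
    j = j * (j // 35)
    for weight in xs:
        j = length > xs
        if length <= length > xs:
            continue
    if buf >= 8 <= buf:
        raise ValueError(xs)
    xs = length
    length = xs - xs
    for buf in length:
        length = xs
        length = 9 - 7
    j = j - 17
    return 18

15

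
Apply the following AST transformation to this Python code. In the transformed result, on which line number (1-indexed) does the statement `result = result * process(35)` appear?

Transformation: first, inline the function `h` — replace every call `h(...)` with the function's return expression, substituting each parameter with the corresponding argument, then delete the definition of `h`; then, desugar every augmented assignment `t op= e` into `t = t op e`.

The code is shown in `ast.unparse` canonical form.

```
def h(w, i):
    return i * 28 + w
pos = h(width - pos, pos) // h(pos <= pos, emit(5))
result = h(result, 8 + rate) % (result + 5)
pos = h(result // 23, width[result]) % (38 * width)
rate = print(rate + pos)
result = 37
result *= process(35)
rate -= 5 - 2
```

Transformed code:
pos = (pos * 28 + (width - pos)) // (emit(5) * 28 + (pos <= pos))
result = ((8 + rate) * 28 + result) % (result + 5)
pos = (width[result] * 28 + result // 23) % (38 * width)
rate = print(rate + pos)
result = 37
result = result * process(35)
rate = rate - (5 - 2)

6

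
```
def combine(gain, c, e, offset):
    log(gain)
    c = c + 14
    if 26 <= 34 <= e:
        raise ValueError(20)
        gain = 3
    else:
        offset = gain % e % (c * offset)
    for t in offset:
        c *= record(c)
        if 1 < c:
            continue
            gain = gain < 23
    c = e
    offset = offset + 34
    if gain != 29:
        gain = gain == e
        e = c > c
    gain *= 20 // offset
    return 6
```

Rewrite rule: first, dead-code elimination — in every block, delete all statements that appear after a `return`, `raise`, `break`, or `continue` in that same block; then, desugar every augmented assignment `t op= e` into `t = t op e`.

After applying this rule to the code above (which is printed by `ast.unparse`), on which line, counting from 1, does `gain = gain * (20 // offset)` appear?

17

Transformed code:
def combine(gain, c, e, offset):
    log(gain)
    c = c + 14
    if 26 <= 34 <= e:
        raise ValueError(20)
    else:
        offset = gain % e % (c * offset)
    for t in offset:
        c = c * record(c)
        if 1 < c:
            continue
    c = e
    offset = offset + 34
    if gain != 29:
        gain = gain == e
        e = c > c
    gain = gain * (20 // offset)
    return 6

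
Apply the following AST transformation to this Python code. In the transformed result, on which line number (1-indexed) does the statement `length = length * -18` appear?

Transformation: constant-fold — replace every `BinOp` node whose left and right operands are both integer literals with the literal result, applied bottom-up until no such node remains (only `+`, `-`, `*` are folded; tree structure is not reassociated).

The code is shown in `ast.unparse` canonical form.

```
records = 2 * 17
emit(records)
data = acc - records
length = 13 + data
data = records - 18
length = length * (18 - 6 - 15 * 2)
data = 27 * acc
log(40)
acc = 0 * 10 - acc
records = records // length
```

Transformed code:
records = 34
emit(records)
data = acc - records
length = 13 + data
data = records - 18
length = length * -18
data = 27 * acc
log(40)
acc = 0 - acc
records = records // length

6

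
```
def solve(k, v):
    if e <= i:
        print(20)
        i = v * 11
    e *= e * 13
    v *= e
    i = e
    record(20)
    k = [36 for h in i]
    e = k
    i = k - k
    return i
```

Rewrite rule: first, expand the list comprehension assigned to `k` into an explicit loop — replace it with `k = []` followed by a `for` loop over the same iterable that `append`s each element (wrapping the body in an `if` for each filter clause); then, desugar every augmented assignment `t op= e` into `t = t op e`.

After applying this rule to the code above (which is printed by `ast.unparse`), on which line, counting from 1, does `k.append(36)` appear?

Transformed code:
def solve(k, v):
    if e <= i:
        print(20)
        i = v * 11
    e = e * (e * 13)
    v = v * e
    i = e
    record(20)
    k = []
    for h in i:
        k.append(36)
    e = k
    i = k - k
    return i

11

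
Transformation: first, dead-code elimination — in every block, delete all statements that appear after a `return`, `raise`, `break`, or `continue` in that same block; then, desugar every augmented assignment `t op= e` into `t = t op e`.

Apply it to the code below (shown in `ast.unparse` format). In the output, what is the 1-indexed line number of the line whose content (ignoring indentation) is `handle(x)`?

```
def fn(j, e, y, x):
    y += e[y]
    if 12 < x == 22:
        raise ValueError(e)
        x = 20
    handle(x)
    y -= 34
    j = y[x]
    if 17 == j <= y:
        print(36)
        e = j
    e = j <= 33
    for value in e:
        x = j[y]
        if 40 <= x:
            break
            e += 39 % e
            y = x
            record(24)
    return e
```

5

Transformed code:
def fn(j, e, y, x):
    y = y + e[y]
    if 12 < x == 22:
        raise ValueError(e)
    handle(x)
    y = y - 34
    j = y[x]
    if 17 == j <= y:
        print(36)
        e = j
    e = j <= 33
    for value in e:
        x = j[y]
        if 40 <= x:
            break
    return e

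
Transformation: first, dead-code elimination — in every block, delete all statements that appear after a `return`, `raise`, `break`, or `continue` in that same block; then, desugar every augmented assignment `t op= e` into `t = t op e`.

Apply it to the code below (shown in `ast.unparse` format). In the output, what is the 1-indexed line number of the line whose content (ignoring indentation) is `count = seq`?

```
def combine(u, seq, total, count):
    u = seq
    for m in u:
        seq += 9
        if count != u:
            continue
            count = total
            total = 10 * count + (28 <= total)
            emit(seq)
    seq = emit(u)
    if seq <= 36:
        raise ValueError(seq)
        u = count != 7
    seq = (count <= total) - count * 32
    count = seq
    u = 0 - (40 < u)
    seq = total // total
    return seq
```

Transformed code:
def combine(u, seq, total, count):
    u = seq
    for m in u:
        seq = seq + 9
        if count != u:
            continue
    seq = emit(u)
    if seq <= 36:
        raise ValueError(seq)
    seq = (count <= total) - count * 32
    count = seq
    u = 0 - (40 < u)
    seq = total // total
    return seq

11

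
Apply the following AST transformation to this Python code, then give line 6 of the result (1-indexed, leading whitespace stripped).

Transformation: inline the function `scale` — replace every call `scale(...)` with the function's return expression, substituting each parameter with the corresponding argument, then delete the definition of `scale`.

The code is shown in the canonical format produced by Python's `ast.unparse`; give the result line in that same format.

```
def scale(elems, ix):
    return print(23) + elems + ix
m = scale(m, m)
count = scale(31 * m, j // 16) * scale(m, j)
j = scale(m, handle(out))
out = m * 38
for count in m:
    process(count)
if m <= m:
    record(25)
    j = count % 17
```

Transformed code:
m = print(23) + m + m
count = (print(23) + 31 * m + j // 16) * (print(23) + m + j)
j = print(23) + m + handle(out)
out = m * 38
for count in m:
    process(count)
if m <= m:
    record(25)
    j = count % 17

process(count)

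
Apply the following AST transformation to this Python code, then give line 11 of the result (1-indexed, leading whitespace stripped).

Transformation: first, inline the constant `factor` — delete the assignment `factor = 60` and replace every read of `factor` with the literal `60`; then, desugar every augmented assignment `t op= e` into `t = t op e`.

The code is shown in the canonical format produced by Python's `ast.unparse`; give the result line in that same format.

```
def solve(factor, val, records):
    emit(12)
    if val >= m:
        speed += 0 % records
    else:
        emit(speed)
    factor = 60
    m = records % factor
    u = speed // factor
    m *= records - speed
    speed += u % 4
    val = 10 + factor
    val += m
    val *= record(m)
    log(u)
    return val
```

val = 10 + 60

Transformed code:
def solve(factor, val, records):
    emit(12)
    if val >= m:
        speed = speed + 0 % records
    else:
        emit(speed)
    m = records % 60
    u = speed // 60
    m = m * (records - speed)
    speed = speed + u % 4
    val = 10 + 60
    val = val + m
    val = val * record(m)
    log(u)
    return val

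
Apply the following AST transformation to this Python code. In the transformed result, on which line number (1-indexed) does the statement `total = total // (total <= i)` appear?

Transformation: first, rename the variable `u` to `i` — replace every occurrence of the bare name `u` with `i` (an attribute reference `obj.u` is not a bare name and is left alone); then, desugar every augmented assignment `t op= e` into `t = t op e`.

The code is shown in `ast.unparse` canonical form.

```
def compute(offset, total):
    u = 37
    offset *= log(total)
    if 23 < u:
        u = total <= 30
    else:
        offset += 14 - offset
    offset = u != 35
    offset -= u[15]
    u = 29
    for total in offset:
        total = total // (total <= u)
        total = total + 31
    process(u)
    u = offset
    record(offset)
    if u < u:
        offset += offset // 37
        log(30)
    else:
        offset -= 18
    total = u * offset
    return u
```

Transformed code:
def compute(offset, total):
    i = 37
    offset = offset * log(total)
    if 23 < i:
        i = total <= 30
    else:
        offset = offset + (14 - offset)
    offset = i != 35
    offset = offset - i[15]
    i = 29
    for total in offset:
        total = total // (total <= i)
        total = total + 31
    process(i)
    i = offset
    record(offset)
    if i < i:
        offset = offset + offset // 37
        log(30)
    else:
        offset = offset - 18
    total = i * offset
    return i

12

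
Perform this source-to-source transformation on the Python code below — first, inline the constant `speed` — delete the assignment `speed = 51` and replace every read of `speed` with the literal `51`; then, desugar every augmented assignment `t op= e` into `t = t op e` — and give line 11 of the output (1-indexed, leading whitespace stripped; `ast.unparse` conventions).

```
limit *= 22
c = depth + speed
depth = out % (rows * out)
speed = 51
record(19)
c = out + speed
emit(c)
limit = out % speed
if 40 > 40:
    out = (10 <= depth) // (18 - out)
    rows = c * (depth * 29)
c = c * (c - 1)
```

Transformed code:
limit = limit * 22
c = depth + 51
depth = out % (rows * out)
record(19)
c = out + 51
emit(c)
limit = out % 51
if 40 > 40:
    out = (10 <= depth) // (18 - out)
    rows = c * (depth * 29)
c = c * (c - 1)

c = c * (c - 1)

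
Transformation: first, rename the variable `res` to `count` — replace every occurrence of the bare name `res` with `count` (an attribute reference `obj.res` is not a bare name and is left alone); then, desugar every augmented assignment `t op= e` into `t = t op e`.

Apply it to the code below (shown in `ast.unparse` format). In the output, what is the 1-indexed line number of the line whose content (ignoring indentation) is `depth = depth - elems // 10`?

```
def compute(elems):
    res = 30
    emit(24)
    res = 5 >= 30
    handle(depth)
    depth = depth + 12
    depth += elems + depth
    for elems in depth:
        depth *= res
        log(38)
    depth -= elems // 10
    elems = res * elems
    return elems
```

11

Transformed code:
def compute(elems):
    count = 30
    emit(24)
    count = 5 >= 30
    handle(depth)
    depth = depth + 12
    depth = depth + (elems + depth)
    for elems in depth:
        depth = depth * count
        log(38)
    depth = depth - elems // 10
    elems = count * elems
    return elems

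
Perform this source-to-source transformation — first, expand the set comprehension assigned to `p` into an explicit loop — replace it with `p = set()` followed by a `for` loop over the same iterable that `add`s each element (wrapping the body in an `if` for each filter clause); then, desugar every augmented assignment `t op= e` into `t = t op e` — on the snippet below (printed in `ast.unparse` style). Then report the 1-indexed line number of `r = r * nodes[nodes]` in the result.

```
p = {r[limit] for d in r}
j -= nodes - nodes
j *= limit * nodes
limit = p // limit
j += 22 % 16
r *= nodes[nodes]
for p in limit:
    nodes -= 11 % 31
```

Transformed code:
p = set()
for d in r:
    p.add(r[limit])
j = j - (nodes - nodes)
j = j * (limit * nodes)
limit = p // limit
j = j + 22 % 16
r = r * nodes[nodes]
for p in limit:
    nodes = nodes - 11 % 31

8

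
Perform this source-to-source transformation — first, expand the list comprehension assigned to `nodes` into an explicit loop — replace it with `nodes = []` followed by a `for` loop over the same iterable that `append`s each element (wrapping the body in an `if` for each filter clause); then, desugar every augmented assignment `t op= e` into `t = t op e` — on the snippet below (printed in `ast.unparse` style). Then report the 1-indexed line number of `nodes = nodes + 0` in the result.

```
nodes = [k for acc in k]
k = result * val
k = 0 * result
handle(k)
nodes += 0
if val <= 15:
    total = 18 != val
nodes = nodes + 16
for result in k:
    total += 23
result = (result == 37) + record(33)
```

Transformed code:
nodes = []
for acc in k:
    nodes.append(k)
k = result * val
k = 0 * result
handle(k)
nodes = nodes + 0
if val <= 15:
    total = 18 != val
nodes = nodes + 16
for result in k:
    total = total + 23
result = (result == 37) + record(33)

7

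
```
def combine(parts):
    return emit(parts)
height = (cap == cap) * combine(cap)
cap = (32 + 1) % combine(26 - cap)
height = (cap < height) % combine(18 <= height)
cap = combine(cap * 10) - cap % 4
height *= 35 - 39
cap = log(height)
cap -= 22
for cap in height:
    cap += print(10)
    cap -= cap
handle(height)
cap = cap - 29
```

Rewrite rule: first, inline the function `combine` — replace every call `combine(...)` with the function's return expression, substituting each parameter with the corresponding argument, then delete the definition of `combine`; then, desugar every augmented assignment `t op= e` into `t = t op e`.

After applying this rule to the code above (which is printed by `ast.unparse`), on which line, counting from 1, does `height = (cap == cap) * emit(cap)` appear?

1

Transformed code:
height = (cap == cap) * emit(cap)
cap = (32 + 1) % emit(26 - cap)
height = (cap < height) % emit(18 <= height)
cap = emit(cap * 10) - cap % 4
height = height * (35 - 39)
cap = log(height)
cap = cap - 22
for cap in height:
    cap = cap + print(10)
    cap = cap - cap
handle(height)
cap = cap - 29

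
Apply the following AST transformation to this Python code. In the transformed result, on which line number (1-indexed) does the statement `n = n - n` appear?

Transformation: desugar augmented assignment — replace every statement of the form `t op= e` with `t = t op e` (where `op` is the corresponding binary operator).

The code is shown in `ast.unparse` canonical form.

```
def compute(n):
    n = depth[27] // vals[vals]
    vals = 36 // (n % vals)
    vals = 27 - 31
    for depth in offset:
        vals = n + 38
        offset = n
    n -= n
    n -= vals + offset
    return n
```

8

Transformed code:
def compute(n):
    n = depth[27] // vals[vals]
    vals = 36 // (n % vals)
    vals = 27 - 31
    for depth in offset:
        vals = n + 38
        offset = n
    n = n - n
    n = n - (vals + offset)
    return n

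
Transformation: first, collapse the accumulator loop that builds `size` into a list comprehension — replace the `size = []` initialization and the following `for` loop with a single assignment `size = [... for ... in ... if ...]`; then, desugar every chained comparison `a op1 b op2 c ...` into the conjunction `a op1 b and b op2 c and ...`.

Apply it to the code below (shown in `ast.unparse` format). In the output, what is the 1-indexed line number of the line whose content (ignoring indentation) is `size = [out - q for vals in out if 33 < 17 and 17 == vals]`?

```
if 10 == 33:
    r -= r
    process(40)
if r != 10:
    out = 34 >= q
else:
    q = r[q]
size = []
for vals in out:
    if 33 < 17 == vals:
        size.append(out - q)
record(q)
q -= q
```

Transformed code:
if 10 == 33:
    r -= r
    process(40)
if r != 10:
    out = 34 >= q
else:
    q = r[q]
size = [out - q for vals in out if 33 < 17 and 17 == vals]
record(q)
q -= q

8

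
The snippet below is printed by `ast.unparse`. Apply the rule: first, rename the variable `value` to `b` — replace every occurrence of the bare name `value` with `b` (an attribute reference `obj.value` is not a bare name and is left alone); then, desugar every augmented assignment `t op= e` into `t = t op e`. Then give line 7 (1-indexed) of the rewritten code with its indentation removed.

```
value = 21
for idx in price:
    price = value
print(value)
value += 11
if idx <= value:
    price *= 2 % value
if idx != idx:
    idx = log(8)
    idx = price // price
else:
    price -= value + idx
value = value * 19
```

Transformed code:
b = 21
for idx in price:
    price = b
print(b)
b = b + 11
if idx <= b:
    price = price * (2 % b)
if idx != idx:
    idx = log(8)
    idx = price // price
else:
    price = price - (b + idx)
b = b * 19

price = price * (2 % b)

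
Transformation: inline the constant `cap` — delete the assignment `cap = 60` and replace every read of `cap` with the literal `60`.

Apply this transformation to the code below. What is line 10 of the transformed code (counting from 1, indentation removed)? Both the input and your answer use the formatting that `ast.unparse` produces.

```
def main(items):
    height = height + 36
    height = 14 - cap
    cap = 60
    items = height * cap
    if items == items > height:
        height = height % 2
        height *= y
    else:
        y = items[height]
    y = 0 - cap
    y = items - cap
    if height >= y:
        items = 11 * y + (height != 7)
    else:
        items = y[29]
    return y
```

y = 0 - 60

Transformed code:
def main(items):
    height = height + 36
    height = 14 - 60
    items = height * 60
    if items == items > height:
        height = height % 2
        height *= y
    else:
        y = items[height]
    y = 0 - 60
    y = items - 60
    if height >= y:
        items = 11 * y + (height != 7)
    else:
        items = y[29]
    return y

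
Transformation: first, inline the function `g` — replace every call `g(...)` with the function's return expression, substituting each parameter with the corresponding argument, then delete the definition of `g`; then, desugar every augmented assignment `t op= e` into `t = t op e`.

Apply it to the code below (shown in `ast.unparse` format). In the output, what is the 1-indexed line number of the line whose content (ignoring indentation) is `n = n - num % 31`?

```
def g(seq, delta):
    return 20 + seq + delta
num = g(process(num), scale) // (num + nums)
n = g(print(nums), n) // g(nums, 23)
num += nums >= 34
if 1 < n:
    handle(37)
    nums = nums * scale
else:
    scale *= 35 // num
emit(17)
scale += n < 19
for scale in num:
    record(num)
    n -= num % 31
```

Transformed code:
num = (20 + process(num) + scale) // (num + nums)
n = (20 + print(nums) + n) // (20 + nums + 23)
num = num + (nums >= 34)
if 1 < n:
    handle(37)
    nums = nums * scale
else:
    scale = scale * (35 // num)
emit(17)
scale = scale + (n < 19)
for scale in num:
    record(num)
    n = n - num % 31

13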